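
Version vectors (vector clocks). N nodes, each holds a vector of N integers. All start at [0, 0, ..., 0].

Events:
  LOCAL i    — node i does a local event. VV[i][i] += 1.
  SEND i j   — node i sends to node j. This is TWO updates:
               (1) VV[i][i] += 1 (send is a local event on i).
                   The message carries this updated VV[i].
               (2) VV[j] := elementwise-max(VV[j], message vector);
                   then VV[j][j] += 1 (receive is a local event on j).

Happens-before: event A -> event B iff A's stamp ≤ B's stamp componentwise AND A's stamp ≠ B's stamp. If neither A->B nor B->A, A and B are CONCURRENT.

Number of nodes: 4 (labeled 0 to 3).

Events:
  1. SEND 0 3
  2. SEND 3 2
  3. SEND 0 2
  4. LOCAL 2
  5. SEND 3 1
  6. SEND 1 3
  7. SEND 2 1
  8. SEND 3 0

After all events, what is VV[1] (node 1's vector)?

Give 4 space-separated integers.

Initial: VV[0]=[0, 0, 0, 0]
Initial: VV[1]=[0, 0, 0, 0]
Initial: VV[2]=[0, 0, 0, 0]
Initial: VV[3]=[0, 0, 0, 0]
Event 1: SEND 0->3: VV[0][0]++ -> VV[0]=[1, 0, 0, 0], msg_vec=[1, 0, 0, 0]; VV[3]=max(VV[3],msg_vec) then VV[3][3]++ -> VV[3]=[1, 0, 0, 1]
Event 2: SEND 3->2: VV[3][3]++ -> VV[3]=[1, 0, 0, 2], msg_vec=[1, 0, 0, 2]; VV[2]=max(VV[2],msg_vec) then VV[2][2]++ -> VV[2]=[1, 0, 1, 2]
Event 3: SEND 0->2: VV[0][0]++ -> VV[0]=[2, 0, 0, 0], msg_vec=[2, 0, 0, 0]; VV[2]=max(VV[2],msg_vec) then VV[2][2]++ -> VV[2]=[2, 0, 2, 2]
Event 4: LOCAL 2: VV[2][2]++ -> VV[2]=[2, 0, 3, 2]
Event 5: SEND 3->1: VV[3][3]++ -> VV[3]=[1, 0, 0, 3], msg_vec=[1, 0, 0, 3]; VV[1]=max(VV[1],msg_vec) then VV[1][1]++ -> VV[1]=[1, 1, 0, 3]
Event 6: SEND 1->3: VV[1][1]++ -> VV[1]=[1, 2, 0, 3], msg_vec=[1, 2, 0, 3]; VV[3]=max(VV[3],msg_vec) then VV[3][3]++ -> VV[3]=[1, 2, 0, 4]
Event 7: SEND 2->1: VV[2][2]++ -> VV[2]=[2, 0, 4, 2], msg_vec=[2, 0, 4, 2]; VV[1]=max(VV[1],msg_vec) then VV[1][1]++ -> VV[1]=[2, 3, 4, 3]
Event 8: SEND 3->0: VV[3][3]++ -> VV[3]=[1, 2, 0, 5], msg_vec=[1, 2, 0, 5]; VV[0]=max(VV[0],msg_vec) then VV[0][0]++ -> VV[0]=[3, 2, 0, 5]
Final vectors: VV[0]=[3, 2, 0, 5]; VV[1]=[2, 3, 4, 3]; VV[2]=[2, 0, 4, 2]; VV[3]=[1, 2, 0, 5]

Answer: 2 3 4 3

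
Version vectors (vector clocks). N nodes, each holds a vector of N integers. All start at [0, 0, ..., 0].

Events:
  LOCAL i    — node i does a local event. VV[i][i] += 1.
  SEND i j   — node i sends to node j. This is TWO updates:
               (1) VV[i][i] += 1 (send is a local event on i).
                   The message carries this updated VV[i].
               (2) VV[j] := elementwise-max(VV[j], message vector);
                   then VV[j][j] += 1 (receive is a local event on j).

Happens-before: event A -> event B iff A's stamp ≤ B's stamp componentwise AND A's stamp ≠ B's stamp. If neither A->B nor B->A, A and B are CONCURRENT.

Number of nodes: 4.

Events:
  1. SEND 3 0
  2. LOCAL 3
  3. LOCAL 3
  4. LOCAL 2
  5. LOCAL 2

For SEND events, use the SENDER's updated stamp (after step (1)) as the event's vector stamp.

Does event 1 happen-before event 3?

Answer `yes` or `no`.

Initial: VV[0]=[0, 0, 0, 0]
Initial: VV[1]=[0, 0, 0, 0]
Initial: VV[2]=[0, 0, 0, 0]
Initial: VV[3]=[0, 0, 0, 0]
Event 1: SEND 3->0: VV[3][3]++ -> VV[3]=[0, 0, 0, 1], msg_vec=[0, 0, 0, 1]; VV[0]=max(VV[0],msg_vec) then VV[0][0]++ -> VV[0]=[1, 0, 0, 1]
Event 2: LOCAL 3: VV[3][3]++ -> VV[3]=[0, 0, 0, 2]
Event 3: LOCAL 3: VV[3][3]++ -> VV[3]=[0, 0, 0, 3]
Event 4: LOCAL 2: VV[2][2]++ -> VV[2]=[0, 0, 1, 0]
Event 5: LOCAL 2: VV[2][2]++ -> VV[2]=[0, 0, 2, 0]
Event 1 stamp: [0, 0, 0, 1]
Event 3 stamp: [0, 0, 0, 3]
[0, 0, 0, 1] <= [0, 0, 0, 3]? True. Equal? False. Happens-before: True

Answer: yes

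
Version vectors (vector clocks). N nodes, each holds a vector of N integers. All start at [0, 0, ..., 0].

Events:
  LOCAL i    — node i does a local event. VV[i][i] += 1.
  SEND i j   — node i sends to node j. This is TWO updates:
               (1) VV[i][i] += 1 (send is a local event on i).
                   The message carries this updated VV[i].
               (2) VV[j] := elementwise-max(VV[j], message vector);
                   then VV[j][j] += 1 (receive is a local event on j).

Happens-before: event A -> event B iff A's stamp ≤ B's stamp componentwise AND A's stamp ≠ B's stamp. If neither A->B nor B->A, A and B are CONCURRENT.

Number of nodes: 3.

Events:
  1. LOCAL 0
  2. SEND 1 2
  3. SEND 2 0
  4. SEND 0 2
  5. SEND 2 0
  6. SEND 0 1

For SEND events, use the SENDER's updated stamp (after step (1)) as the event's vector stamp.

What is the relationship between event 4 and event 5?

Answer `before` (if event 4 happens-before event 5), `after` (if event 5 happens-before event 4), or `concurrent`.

Answer: before

Derivation:
Initial: VV[0]=[0, 0, 0]
Initial: VV[1]=[0, 0, 0]
Initial: VV[2]=[0, 0, 0]
Event 1: LOCAL 0: VV[0][0]++ -> VV[0]=[1, 0, 0]
Event 2: SEND 1->2: VV[1][1]++ -> VV[1]=[0, 1, 0], msg_vec=[0, 1, 0]; VV[2]=max(VV[2],msg_vec) then VV[2][2]++ -> VV[2]=[0, 1, 1]
Event 3: SEND 2->0: VV[2][2]++ -> VV[2]=[0, 1, 2], msg_vec=[0, 1, 2]; VV[0]=max(VV[0],msg_vec) then VV[0][0]++ -> VV[0]=[2, 1, 2]
Event 4: SEND 0->2: VV[0][0]++ -> VV[0]=[3, 1, 2], msg_vec=[3, 1, 2]; VV[2]=max(VV[2],msg_vec) then VV[2][2]++ -> VV[2]=[3, 1, 3]
Event 5: SEND 2->0: VV[2][2]++ -> VV[2]=[3, 1, 4], msg_vec=[3, 1, 4]; VV[0]=max(VV[0],msg_vec) then VV[0][0]++ -> VV[0]=[4, 1, 4]
Event 6: SEND 0->1: VV[0][0]++ -> VV[0]=[5, 1, 4], msg_vec=[5, 1, 4]; VV[1]=max(VV[1],msg_vec) then VV[1][1]++ -> VV[1]=[5, 2, 4]
Event 4 stamp: [3, 1, 2]
Event 5 stamp: [3, 1, 4]
[3, 1, 2] <= [3, 1, 4]? True
[3, 1, 4] <= [3, 1, 2]? False
Relation: before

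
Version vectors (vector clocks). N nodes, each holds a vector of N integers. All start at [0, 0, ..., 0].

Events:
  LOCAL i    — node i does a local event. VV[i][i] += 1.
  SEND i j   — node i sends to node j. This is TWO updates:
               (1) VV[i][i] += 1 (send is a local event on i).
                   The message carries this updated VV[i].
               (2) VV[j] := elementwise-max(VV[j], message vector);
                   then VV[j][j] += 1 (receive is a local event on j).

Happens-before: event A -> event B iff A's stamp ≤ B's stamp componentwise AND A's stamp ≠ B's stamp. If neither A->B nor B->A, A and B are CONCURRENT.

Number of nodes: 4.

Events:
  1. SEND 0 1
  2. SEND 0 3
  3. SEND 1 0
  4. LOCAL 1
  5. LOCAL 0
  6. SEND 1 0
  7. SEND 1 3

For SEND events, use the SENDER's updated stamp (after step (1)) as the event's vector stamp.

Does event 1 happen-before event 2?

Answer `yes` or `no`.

Answer: yes

Derivation:
Initial: VV[0]=[0, 0, 0, 0]
Initial: VV[1]=[0, 0, 0, 0]
Initial: VV[2]=[0, 0, 0, 0]
Initial: VV[3]=[0, 0, 0, 0]
Event 1: SEND 0->1: VV[0][0]++ -> VV[0]=[1, 0, 0, 0], msg_vec=[1, 0, 0, 0]; VV[1]=max(VV[1],msg_vec) then VV[1][1]++ -> VV[1]=[1, 1, 0, 0]
Event 2: SEND 0->3: VV[0][0]++ -> VV[0]=[2, 0, 0, 0], msg_vec=[2, 0, 0, 0]; VV[3]=max(VV[3],msg_vec) then VV[3][3]++ -> VV[3]=[2, 0, 0, 1]
Event 3: SEND 1->0: VV[1][1]++ -> VV[1]=[1, 2, 0, 0], msg_vec=[1, 2, 0, 0]; VV[0]=max(VV[0],msg_vec) then VV[0][0]++ -> VV[0]=[3, 2, 0, 0]
Event 4: LOCAL 1: VV[1][1]++ -> VV[1]=[1, 3, 0, 0]
Event 5: LOCAL 0: VV[0][0]++ -> VV[0]=[4, 2, 0, 0]
Event 6: SEND 1->0: VV[1][1]++ -> VV[1]=[1, 4, 0, 0], msg_vec=[1, 4, 0, 0]; VV[0]=max(VV[0],msg_vec) then VV[0][0]++ -> VV[0]=[5, 4, 0, 0]
Event 7: SEND 1->3: VV[1][1]++ -> VV[1]=[1, 5, 0, 0], msg_vec=[1, 5, 0, 0]; VV[3]=max(VV[3],msg_vec) then VV[3][3]++ -> VV[3]=[2, 5, 0, 2]
Event 1 stamp: [1, 0, 0, 0]
Event 2 stamp: [2, 0, 0, 0]
[1, 0, 0, 0] <= [2, 0, 0, 0]? True. Equal? False. Happens-before: True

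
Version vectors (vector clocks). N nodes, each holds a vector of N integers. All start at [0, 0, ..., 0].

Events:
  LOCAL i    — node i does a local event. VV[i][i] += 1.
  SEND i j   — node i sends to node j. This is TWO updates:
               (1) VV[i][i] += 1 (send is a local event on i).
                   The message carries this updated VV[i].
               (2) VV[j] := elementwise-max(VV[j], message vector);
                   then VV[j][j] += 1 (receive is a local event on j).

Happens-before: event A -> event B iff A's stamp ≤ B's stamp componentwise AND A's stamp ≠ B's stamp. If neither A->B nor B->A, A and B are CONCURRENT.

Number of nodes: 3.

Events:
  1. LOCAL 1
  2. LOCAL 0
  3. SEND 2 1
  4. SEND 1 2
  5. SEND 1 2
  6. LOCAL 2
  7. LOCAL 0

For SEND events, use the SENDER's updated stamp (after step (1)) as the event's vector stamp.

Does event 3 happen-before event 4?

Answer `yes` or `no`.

Initial: VV[0]=[0, 0, 0]
Initial: VV[1]=[0, 0, 0]
Initial: VV[2]=[0, 0, 0]
Event 1: LOCAL 1: VV[1][1]++ -> VV[1]=[0, 1, 0]
Event 2: LOCAL 0: VV[0][0]++ -> VV[0]=[1, 0, 0]
Event 3: SEND 2->1: VV[2][2]++ -> VV[2]=[0, 0, 1], msg_vec=[0, 0, 1]; VV[1]=max(VV[1],msg_vec) then VV[1][1]++ -> VV[1]=[0, 2, 1]
Event 4: SEND 1->2: VV[1][1]++ -> VV[1]=[0, 3, 1], msg_vec=[0, 3, 1]; VV[2]=max(VV[2],msg_vec) then VV[2][2]++ -> VV[2]=[0, 3, 2]
Event 5: SEND 1->2: VV[1][1]++ -> VV[1]=[0, 4, 1], msg_vec=[0, 4, 1]; VV[2]=max(VV[2],msg_vec) then VV[2][2]++ -> VV[2]=[0, 4, 3]
Event 6: LOCAL 2: VV[2][2]++ -> VV[2]=[0, 4, 4]
Event 7: LOCAL 0: VV[0][0]++ -> VV[0]=[2, 0, 0]
Event 3 stamp: [0, 0, 1]
Event 4 stamp: [0, 3, 1]
[0, 0, 1] <= [0, 3, 1]? True. Equal? False. Happens-before: True

Answer: yes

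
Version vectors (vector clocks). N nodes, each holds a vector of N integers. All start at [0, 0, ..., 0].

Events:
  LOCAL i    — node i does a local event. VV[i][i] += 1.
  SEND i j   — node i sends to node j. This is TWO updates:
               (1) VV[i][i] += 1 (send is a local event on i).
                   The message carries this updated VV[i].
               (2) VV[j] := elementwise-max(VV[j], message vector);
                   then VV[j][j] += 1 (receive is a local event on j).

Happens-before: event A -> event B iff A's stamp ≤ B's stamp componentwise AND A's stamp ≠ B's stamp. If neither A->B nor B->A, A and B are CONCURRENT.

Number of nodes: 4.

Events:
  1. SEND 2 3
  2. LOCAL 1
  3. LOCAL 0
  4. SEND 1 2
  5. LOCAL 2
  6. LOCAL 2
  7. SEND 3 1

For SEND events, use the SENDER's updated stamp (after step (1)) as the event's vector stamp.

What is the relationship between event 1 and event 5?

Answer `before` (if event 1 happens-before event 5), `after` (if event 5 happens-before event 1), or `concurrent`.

Initial: VV[0]=[0, 0, 0, 0]
Initial: VV[1]=[0, 0, 0, 0]
Initial: VV[2]=[0, 0, 0, 0]
Initial: VV[3]=[0, 0, 0, 0]
Event 1: SEND 2->3: VV[2][2]++ -> VV[2]=[0, 0, 1, 0], msg_vec=[0, 0, 1, 0]; VV[3]=max(VV[3],msg_vec) then VV[3][3]++ -> VV[3]=[0, 0, 1, 1]
Event 2: LOCAL 1: VV[1][1]++ -> VV[1]=[0, 1, 0, 0]
Event 3: LOCAL 0: VV[0][0]++ -> VV[0]=[1, 0, 0, 0]
Event 4: SEND 1->2: VV[1][1]++ -> VV[1]=[0, 2, 0, 0], msg_vec=[0, 2, 0, 0]; VV[2]=max(VV[2],msg_vec) then VV[2][2]++ -> VV[2]=[0, 2, 2, 0]
Event 5: LOCAL 2: VV[2][2]++ -> VV[2]=[0, 2, 3, 0]
Event 6: LOCAL 2: VV[2][2]++ -> VV[2]=[0, 2, 4, 0]
Event 7: SEND 3->1: VV[3][3]++ -> VV[3]=[0, 0, 1, 2], msg_vec=[0, 0, 1, 2]; VV[1]=max(VV[1],msg_vec) then VV[1][1]++ -> VV[1]=[0, 3, 1, 2]
Event 1 stamp: [0, 0, 1, 0]
Event 5 stamp: [0, 2, 3, 0]
[0, 0, 1, 0] <= [0, 2, 3, 0]? True
[0, 2, 3, 0] <= [0, 0, 1, 0]? False
Relation: before

Answer: before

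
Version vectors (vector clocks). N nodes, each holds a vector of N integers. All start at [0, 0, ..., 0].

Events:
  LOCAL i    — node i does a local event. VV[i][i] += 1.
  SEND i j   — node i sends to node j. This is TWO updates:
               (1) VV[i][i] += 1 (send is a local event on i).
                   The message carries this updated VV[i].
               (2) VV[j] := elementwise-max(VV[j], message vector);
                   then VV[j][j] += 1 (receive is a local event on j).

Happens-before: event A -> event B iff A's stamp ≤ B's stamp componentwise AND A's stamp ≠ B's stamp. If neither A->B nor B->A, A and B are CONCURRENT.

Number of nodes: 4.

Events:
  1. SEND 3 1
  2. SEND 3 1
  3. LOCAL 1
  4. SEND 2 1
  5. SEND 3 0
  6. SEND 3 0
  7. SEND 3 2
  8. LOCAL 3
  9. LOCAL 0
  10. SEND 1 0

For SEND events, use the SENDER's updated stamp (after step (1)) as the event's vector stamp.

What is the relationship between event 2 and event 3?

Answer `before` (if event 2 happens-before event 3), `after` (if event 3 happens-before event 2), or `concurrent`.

Initial: VV[0]=[0, 0, 0, 0]
Initial: VV[1]=[0, 0, 0, 0]
Initial: VV[2]=[0, 0, 0, 0]
Initial: VV[3]=[0, 0, 0, 0]
Event 1: SEND 3->1: VV[3][3]++ -> VV[3]=[0, 0, 0, 1], msg_vec=[0, 0, 0, 1]; VV[1]=max(VV[1],msg_vec) then VV[1][1]++ -> VV[1]=[0, 1, 0, 1]
Event 2: SEND 3->1: VV[3][3]++ -> VV[3]=[0, 0, 0, 2], msg_vec=[0, 0, 0, 2]; VV[1]=max(VV[1],msg_vec) then VV[1][1]++ -> VV[1]=[0, 2, 0, 2]
Event 3: LOCAL 1: VV[1][1]++ -> VV[1]=[0, 3, 0, 2]
Event 4: SEND 2->1: VV[2][2]++ -> VV[2]=[0, 0, 1, 0], msg_vec=[0, 0, 1, 0]; VV[1]=max(VV[1],msg_vec) then VV[1][1]++ -> VV[1]=[0, 4, 1, 2]
Event 5: SEND 3->0: VV[3][3]++ -> VV[3]=[0, 0, 0, 3], msg_vec=[0, 0, 0, 3]; VV[0]=max(VV[0],msg_vec) then VV[0][0]++ -> VV[0]=[1, 0, 0, 3]
Event 6: SEND 3->0: VV[3][3]++ -> VV[3]=[0, 0, 0, 4], msg_vec=[0, 0, 0, 4]; VV[0]=max(VV[0],msg_vec) then VV[0][0]++ -> VV[0]=[2, 0, 0, 4]
Event 7: SEND 3->2: VV[3][3]++ -> VV[3]=[0, 0, 0, 5], msg_vec=[0, 0, 0, 5]; VV[2]=max(VV[2],msg_vec) then VV[2][2]++ -> VV[2]=[0, 0, 2, 5]
Event 8: LOCAL 3: VV[3][3]++ -> VV[3]=[0, 0, 0, 6]
Event 9: LOCAL 0: VV[0][0]++ -> VV[0]=[3, 0, 0, 4]
Event 10: SEND 1->0: VV[1][1]++ -> VV[1]=[0, 5, 1, 2], msg_vec=[0, 5, 1, 2]; VV[0]=max(VV[0],msg_vec) then VV[0][0]++ -> VV[0]=[4, 5, 1, 4]
Event 2 stamp: [0, 0, 0, 2]
Event 3 stamp: [0, 3, 0, 2]
[0, 0, 0, 2] <= [0, 3, 0, 2]? True
[0, 3, 0, 2] <= [0, 0, 0, 2]? False
Relation: before

Answer: before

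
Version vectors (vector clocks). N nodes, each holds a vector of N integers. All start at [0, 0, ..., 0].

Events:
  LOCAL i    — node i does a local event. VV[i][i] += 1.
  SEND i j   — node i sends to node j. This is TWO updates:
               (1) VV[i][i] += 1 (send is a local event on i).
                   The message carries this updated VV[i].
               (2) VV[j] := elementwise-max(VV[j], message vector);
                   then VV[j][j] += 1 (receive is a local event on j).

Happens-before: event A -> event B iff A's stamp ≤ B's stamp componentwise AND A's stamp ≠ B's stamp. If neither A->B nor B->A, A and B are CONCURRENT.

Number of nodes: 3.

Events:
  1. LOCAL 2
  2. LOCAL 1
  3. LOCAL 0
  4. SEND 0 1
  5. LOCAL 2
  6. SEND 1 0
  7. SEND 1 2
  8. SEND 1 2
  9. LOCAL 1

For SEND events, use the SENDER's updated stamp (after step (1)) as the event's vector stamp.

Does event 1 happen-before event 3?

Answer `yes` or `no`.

Answer: no

Derivation:
Initial: VV[0]=[0, 0, 0]
Initial: VV[1]=[0, 0, 0]
Initial: VV[2]=[0, 0, 0]
Event 1: LOCAL 2: VV[2][2]++ -> VV[2]=[0, 0, 1]
Event 2: LOCAL 1: VV[1][1]++ -> VV[1]=[0, 1, 0]
Event 3: LOCAL 0: VV[0][0]++ -> VV[0]=[1, 0, 0]
Event 4: SEND 0->1: VV[0][0]++ -> VV[0]=[2, 0, 0], msg_vec=[2, 0, 0]; VV[1]=max(VV[1],msg_vec) then VV[1][1]++ -> VV[1]=[2, 2, 0]
Event 5: LOCAL 2: VV[2][2]++ -> VV[2]=[0, 0, 2]
Event 6: SEND 1->0: VV[1][1]++ -> VV[1]=[2, 3, 0], msg_vec=[2, 3, 0]; VV[0]=max(VV[0],msg_vec) then VV[0][0]++ -> VV[0]=[3, 3, 0]
Event 7: SEND 1->2: VV[1][1]++ -> VV[1]=[2, 4, 0], msg_vec=[2, 4, 0]; VV[2]=max(VV[2],msg_vec) then VV[2][2]++ -> VV[2]=[2, 4, 3]
Event 8: SEND 1->2: VV[1][1]++ -> VV[1]=[2, 5, 0], msg_vec=[2, 5, 0]; VV[2]=max(VV[2],msg_vec) then VV[2][2]++ -> VV[2]=[2, 5, 4]
Event 9: LOCAL 1: VV[1][1]++ -> VV[1]=[2, 6, 0]
Event 1 stamp: [0, 0, 1]
Event 3 stamp: [1, 0, 0]
[0, 0, 1] <= [1, 0, 0]? False. Equal? False. Happens-before: False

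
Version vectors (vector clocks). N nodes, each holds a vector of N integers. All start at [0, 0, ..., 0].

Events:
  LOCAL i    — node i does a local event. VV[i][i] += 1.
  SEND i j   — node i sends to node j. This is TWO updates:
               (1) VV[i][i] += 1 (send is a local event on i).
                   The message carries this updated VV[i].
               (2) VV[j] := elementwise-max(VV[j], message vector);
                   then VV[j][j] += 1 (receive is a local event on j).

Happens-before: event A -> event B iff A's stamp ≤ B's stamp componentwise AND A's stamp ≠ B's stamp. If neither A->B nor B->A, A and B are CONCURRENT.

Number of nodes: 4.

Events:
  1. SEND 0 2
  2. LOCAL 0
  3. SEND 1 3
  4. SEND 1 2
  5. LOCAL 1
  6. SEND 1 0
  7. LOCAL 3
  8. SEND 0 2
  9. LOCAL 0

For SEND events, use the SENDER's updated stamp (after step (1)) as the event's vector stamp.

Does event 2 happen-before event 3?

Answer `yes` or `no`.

Answer: no

Derivation:
Initial: VV[0]=[0, 0, 0, 0]
Initial: VV[1]=[0, 0, 0, 0]
Initial: VV[2]=[0, 0, 0, 0]
Initial: VV[3]=[0, 0, 0, 0]
Event 1: SEND 0->2: VV[0][0]++ -> VV[0]=[1, 0, 0, 0], msg_vec=[1, 0, 0, 0]; VV[2]=max(VV[2],msg_vec) then VV[2][2]++ -> VV[2]=[1, 0, 1, 0]
Event 2: LOCAL 0: VV[0][0]++ -> VV[0]=[2, 0, 0, 0]
Event 3: SEND 1->3: VV[1][1]++ -> VV[1]=[0, 1, 0, 0], msg_vec=[0, 1, 0, 0]; VV[3]=max(VV[3],msg_vec) then VV[3][3]++ -> VV[3]=[0, 1, 0, 1]
Event 4: SEND 1->2: VV[1][1]++ -> VV[1]=[0, 2, 0, 0], msg_vec=[0, 2, 0, 0]; VV[2]=max(VV[2],msg_vec) then VV[2][2]++ -> VV[2]=[1, 2, 2, 0]
Event 5: LOCAL 1: VV[1][1]++ -> VV[1]=[0, 3, 0, 0]
Event 6: SEND 1->0: VV[1][1]++ -> VV[1]=[0, 4, 0, 0], msg_vec=[0, 4, 0, 0]; VV[0]=max(VV[0],msg_vec) then VV[0][0]++ -> VV[0]=[3, 4, 0, 0]
Event 7: LOCAL 3: VV[3][3]++ -> VV[3]=[0, 1, 0, 2]
Event 8: SEND 0->2: VV[0][0]++ -> VV[0]=[4, 4, 0, 0], msg_vec=[4, 4, 0, 0]; VV[2]=max(VV[2],msg_vec) then VV[2][2]++ -> VV[2]=[4, 4, 3, 0]
Event 9: LOCAL 0: VV[0][0]++ -> VV[0]=[5, 4, 0, 0]
Event 2 stamp: [2, 0, 0, 0]
Event 3 stamp: [0, 1, 0, 0]
[2, 0, 0, 0] <= [0, 1, 0, 0]? False. Equal? False. Happens-before: False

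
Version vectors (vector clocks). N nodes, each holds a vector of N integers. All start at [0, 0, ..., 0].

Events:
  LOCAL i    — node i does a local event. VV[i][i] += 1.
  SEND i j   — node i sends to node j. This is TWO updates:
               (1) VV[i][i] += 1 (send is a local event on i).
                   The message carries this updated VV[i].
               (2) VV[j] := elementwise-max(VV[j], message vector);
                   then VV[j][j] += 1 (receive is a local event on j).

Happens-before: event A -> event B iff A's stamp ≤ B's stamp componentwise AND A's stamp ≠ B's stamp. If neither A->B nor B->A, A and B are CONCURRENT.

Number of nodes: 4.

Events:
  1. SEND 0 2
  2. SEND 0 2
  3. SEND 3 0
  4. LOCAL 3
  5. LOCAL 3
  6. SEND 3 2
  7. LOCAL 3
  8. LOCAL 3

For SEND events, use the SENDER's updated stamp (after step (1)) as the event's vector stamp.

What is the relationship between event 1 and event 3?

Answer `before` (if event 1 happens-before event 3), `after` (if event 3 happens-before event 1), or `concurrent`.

Answer: concurrent

Derivation:
Initial: VV[0]=[0, 0, 0, 0]
Initial: VV[1]=[0, 0, 0, 0]
Initial: VV[2]=[0, 0, 0, 0]
Initial: VV[3]=[0, 0, 0, 0]
Event 1: SEND 0->2: VV[0][0]++ -> VV[0]=[1, 0, 0, 0], msg_vec=[1, 0, 0, 0]; VV[2]=max(VV[2],msg_vec) then VV[2][2]++ -> VV[2]=[1, 0, 1, 0]
Event 2: SEND 0->2: VV[0][0]++ -> VV[0]=[2, 0, 0, 0], msg_vec=[2, 0, 0, 0]; VV[2]=max(VV[2],msg_vec) then VV[2][2]++ -> VV[2]=[2, 0, 2, 0]
Event 3: SEND 3->0: VV[3][3]++ -> VV[3]=[0, 0, 0, 1], msg_vec=[0, 0, 0, 1]; VV[0]=max(VV[0],msg_vec) then VV[0][0]++ -> VV[0]=[3, 0, 0, 1]
Event 4: LOCAL 3: VV[3][3]++ -> VV[3]=[0, 0, 0, 2]
Event 5: LOCAL 3: VV[3][3]++ -> VV[3]=[0, 0, 0, 3]
Event 6: SEND 3->2: VV[3][3]++ -> VV[3]=[0, 0, 0, 4], msg_vec=[0, 0, 0, 4]; VV[2]=max(VV[2],msg_vec) then VV[2][2]++ -> VV[2]=[2, 0, 3, 4]
Event 7: LOCAL 3: VV[3][3]++ -> VV[3]=[0, 0, 0, 5]
Event 8: LOCAL 3: VV[3][3]++ -> VV[3]=[0, 0, 0, 6]
Event 1 stamp: [1, 0, 0, 0]
Event 3 stamp: [0, 0, 0, 1]
[1, 0, 0, 0] <= [0, 0, 0, 1]? False
[0, 0, 0, 1] <= [1, 0, 0, 0]? False
Relation: concurrent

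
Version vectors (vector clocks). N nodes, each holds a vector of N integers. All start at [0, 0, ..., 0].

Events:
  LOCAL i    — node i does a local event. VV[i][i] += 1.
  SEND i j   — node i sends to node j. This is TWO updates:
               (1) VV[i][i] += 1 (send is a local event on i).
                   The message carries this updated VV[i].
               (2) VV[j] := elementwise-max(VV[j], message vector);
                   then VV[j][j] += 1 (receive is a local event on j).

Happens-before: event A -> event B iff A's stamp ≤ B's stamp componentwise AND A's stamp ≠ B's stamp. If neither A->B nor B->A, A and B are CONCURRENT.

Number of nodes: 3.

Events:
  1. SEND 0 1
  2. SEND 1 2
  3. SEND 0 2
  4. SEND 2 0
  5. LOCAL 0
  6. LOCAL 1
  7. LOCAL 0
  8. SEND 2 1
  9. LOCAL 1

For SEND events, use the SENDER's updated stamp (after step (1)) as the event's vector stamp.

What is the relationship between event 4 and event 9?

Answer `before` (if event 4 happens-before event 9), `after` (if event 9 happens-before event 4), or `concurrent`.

Initial: VV[0]=[0, 0, 0]
Initial: VV[1]=[0, 0, 0]
Initial: VV[2]=[0, 0, 0]
Event 1: SEND 0->1: VV[0][0]++ -> VV[0]=[1, 0, 0], msg_vec=[1, 0, 0]; VV[1]=max(VV[1],msg_vec) then VV[1][1]++ -> VV[1]=[1, 1, 0]
Event 2: SEND 1->2: VV[1][1]++ -> VV[1]=[1, 2, 0], msg_vec=[1, 2, 0]; VV[2]=max(VV[2],msg_vec) then VV[2][2]++ -> VV[2]=[1, 2, 1]
Event 3: SEND 0->2: VV[0][0]++ -> VV[0]=[2, 0, 0], msg_vec=[2, 0, 0]; VV[2]=max(VV[2],msg_vec) then VV[2][2]++ -> VV[2]=[2, 2, 2]
Event 4: SEND 2->0: VV[2][2]++ -> VV[2]=[2, 2, 3], msg_vec=[2, 2, 3]; VV[0]=max(VV[0],msg_vec) then VV[0][0]++ -> VV[0]=[3, 2, 3]
Event 5: LOCAL 0: VV[0][0]++ -> VV[0]=[4, 2, 3]
Event 6: LOCAL 1: VV[1][1]++ -> VV[1]=[1, 3, 0]
Event 7: LOCAL 0: VV[0][0]++ -> VV[0]=[5, 2, 3]
Event 8: SEND 2->1: VV[2][2]++ -> VV[2]=[2, 2, 4], msg_vec=[2, 2, 4]; VV[1]=max(VV[1],msg_vec) then VV[1][1]++ -> VV[1]=[2, 4, 4]
Event 9: LOCAL 1: VV[1][1]++ -> VV[1]=[2, 5, 4]
Event 4 stamp: [2, 2, 3]
Event 9 stamp: [2, 5, 4]
[2, 2, 3] <= [2, 5, 4]? True
[2, 5, 4] <= [2, 2, 3]? False
Relation: before

Answer: before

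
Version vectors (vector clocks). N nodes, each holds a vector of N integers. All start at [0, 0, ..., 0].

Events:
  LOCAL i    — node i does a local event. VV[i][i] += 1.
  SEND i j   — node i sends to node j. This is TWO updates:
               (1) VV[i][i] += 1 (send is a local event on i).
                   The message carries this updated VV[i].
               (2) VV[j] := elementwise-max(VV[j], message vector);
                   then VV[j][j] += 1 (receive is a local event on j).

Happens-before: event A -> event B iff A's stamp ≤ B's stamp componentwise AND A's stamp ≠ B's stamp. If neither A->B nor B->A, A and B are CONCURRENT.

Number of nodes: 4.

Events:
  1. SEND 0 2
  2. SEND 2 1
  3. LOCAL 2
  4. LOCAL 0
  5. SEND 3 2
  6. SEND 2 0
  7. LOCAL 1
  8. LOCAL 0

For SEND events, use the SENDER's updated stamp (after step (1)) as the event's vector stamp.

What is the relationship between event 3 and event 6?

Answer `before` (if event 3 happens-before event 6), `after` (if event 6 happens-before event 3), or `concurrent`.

Answer: before

Derivation:
Initial: VV[0]=[0, 0, 0, 0]
Initial: VV[1]=[0, 0, 0, 0]
Initial: VV[2]=[0, 0, 0, 0]
Initial: VV[3]=[0, 0, 0, 0]
Event 1: SEND 0->2: VV[0][0]++ -> VV[0]=[1, 0, 0, 0], msg_vec=[1, 0, 0, 0]; VV[2]=max(VV[2],msg_vec) then VV[2][2]++ -> VV[2]=[1, 0, 1, 0]
Event 2: SEND 2->1: VV[2][2]++ -> VV[2]=[1, 0, 2, 0], msg_vec=[1, 0, 2, 0]; VV[1]=max(VV[1],msg_vec) then VV[1][1]++ -> VV[1]=[1, 1, 2, 0]
Event 3: LOCAL 2: VV[2][2]++ -> VV[2]=[1, 0, 3, 0]
Event 4: LOCAL 0: VV[0][0]++ -> VV[0]=[2, 0, 0, 0]
Event 5: SEND 3->2: VV[3][3]++ -> VV[3]=[0, 0, 0, 1], msg_vec=[0, 0, 0, 1]; VV[2]=max(VV[2],msg_vec) then VV[2][2]++ -> VV[2]=[1, 0, 4, 1]
Event 6: SEND 2->0: VV[2][2]++ -> VV[2]=[1, 0, 5, 1], msg_vec=[1, 0, 5, 1]; VV[0]=max(VV[0],msg_vec) then VV[0][0]++ -> VV[0]=[3, 0, 5, 1]
Event 7: LOCAL 1: VV[1][1]++ -> VV[1]=[1, 2, 2, 0]
Event 8: LOCAL 0: VV[0][0]++ -> VV[0]=[4, 0, 5, 1]
Event 3 stamp: [1, 0, 3, 0]
Event 6 stamp: [1, 0, 5, 1]
[1, 0, 3, 0] <= [1, 0, 5, 1]? True
[1, 0, 5, 1] <= [1, 0, 3, 0]? False
Relation: before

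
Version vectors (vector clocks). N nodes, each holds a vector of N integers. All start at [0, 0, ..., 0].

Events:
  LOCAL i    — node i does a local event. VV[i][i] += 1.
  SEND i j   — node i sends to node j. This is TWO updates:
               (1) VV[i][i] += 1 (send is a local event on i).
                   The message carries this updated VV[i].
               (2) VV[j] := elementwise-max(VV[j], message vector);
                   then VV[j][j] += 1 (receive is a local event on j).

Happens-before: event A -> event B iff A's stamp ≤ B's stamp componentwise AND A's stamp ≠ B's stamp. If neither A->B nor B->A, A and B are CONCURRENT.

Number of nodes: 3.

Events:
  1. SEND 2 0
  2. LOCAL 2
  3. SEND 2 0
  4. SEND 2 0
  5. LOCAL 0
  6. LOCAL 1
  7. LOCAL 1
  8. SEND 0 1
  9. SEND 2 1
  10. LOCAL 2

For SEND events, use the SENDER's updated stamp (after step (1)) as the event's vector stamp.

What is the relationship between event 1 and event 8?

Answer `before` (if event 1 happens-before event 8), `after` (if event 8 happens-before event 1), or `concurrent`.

Initial: VV[0]=[0, 0, 0]
Initial: VV[1]=[0, 0, 0]
Initial: VV[2]=[0, 0, 0]
Event 1: SEND 2->0: VV[2][2]++ -> VV[2]=[0, 0, 1], msg_vec=[0, 0, 1]; VV[0]=max(VV[0],msg_vec) then VV[0][0]++ -> VV[0]=[1, 0, 1]
Event 2: LOCAL 2: VV[2][2]++ -> VV[2]=[0, 0, 2]
Event 3: SEND 2->0: VV[2][2]++ -> VV[2]=[0, 0, 3], msg_vec=[0, 0, 3]; VV[0]=max(VV[0],msg_vec) then VV[0][0]++ -> VV[0]=[2, 0, 3]
Event 4: SEND 2->0: VV[2][2]++ -> VV[2]=[0, 0, 4], msg_vec=[0, 0, 4]; VV[0]=max(VV[0],msg_vec) then VV[0][0]++ -> VV[0]=[3, 0, 4]
Event 5: LOCAL 0: VV[0][0]++ -> VV[0]=[4, 0, 4]
Event 6: LOCAL 1: VV[1][1]++ -> VV[1]=[0, 1, 0]
Event 7: LOCAL 1: VV[1][1]++ -> VV[1]=[0, 2, 0]
Event 8: SEND 0->1: VV[0][0]++ -> VV[0]=[5, 0, 4], msg_vec=[5, 0, 4]; VV[1]=max(VV[1],msg_vec) then VV[1][1]++ -> VV[1]=[5, 3, 4]
Event 9: SEND 2->1: VV[2][2]++ -> VV[2]=[0, 0, 5], msg_vec=[0, 0, 5]; VV[1]=max(VV[1],msg_vec) then VV[1][1]++ -> VV[1]=[5, 4, 5]
Event 10: LOCAL 2: VV[2][2]++ -> VV[2]=[0, 0, 6]
Event 1 stamp: [0, 0, 1]
Event 8 stamp: [5, 0, 4]
[0, 0, 1] <= [5, 0, 4]? True
[5, 0, 4] <= [0, 0, 1]? False
Relation: before

Answer: before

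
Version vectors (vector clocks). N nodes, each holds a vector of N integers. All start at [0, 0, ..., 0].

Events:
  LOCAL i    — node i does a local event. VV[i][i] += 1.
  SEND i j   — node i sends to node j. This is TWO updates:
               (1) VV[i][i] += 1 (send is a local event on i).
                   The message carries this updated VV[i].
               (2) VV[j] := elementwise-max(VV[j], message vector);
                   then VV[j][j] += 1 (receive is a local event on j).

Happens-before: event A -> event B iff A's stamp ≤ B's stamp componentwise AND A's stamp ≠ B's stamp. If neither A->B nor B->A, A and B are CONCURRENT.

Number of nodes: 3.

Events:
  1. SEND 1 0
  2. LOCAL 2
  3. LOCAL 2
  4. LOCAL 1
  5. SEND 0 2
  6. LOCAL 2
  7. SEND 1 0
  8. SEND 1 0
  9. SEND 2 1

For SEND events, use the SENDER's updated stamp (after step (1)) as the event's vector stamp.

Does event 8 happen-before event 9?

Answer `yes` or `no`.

Initial: VV[0]=[0, 0, 0]
Initial: VV[1]=[0, 0, 0]
Initial: VV[2]=[0, 0, 0]
Event 1: SEND 1->0: VV[1][1]++ -> VV[1]=[0, 1, 0], msg_vec=[0, 1, 0]; VV[0]=max(VV[0],msg_vec) then VV[0][0]++ -> VV[0]=[1, 1, 0]
Event 2: LOCAL 2: VV[2][2]++ -> VV[2]=[0, 0, 1]
Event 3: LOCAL 2: VV[2][2]++ -> VV[2]=[0, 0, 2]
Event 4: LOCAL 1: VV[1][1]++ -> VV[1]=[0, 2, 0]
Event 5: SEND 0->2: VV[0][0]++ -> VV[0]=[2, 1, 0], msg_vec=[2, 1, 0]; VV[2]=max(VV[2],msg_vec) then VV[2][2]++ -> VV[2]=[2, 1, 3]
Event 6: LOCAL 2: VV[2][2]++ -> VV[2]=[2, 1, 4]
Event 7: SEND 1->0: VV[1][1]++ -> VV[1]=[0, 3, 0], msg_vec=[0, 3, 0]; VV[0]=max(VV[0],msg_vec) then VV[0][0]++ -> VV[0]=[3, 3, 0]
Event 8: SEND 1->0: VV[1][1]++ -> VV[1]=[0, 4, 0], msg_vec=[0, 4, 0]; VV[0]=max(VV[0],msg_vec) then VV[0][0]++ -> VV[0]=[4, 4, 0]
Event 9: SEND 2->1: VV[2][2]++ -> VV[2]=[2, 1, 5], msg_vec=[2, 1, 5]; VV[1]=max(VV[1],msg_vec) then VV[1][1]++ -> VV[1]=[2, 5, 5]
Event 8 stamp: [0, 4, 0]
Event 9 stamp: [2, 1, 5]
[0, 4, 0] <= [2, 1, 5]? False. Equal? False. Happens-before: False

Answer: no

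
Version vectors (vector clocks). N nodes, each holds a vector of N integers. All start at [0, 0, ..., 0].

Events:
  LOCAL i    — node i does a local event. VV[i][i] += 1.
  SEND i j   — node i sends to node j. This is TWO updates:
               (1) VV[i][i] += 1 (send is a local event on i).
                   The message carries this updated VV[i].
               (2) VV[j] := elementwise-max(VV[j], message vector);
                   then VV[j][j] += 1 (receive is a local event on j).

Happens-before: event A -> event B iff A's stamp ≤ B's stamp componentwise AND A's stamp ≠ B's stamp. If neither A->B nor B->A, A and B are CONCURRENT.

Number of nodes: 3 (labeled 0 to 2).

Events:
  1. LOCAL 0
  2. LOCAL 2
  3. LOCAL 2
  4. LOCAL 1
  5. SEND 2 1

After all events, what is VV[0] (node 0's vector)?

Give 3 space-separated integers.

Initial: VV[0]=[0, 0, 0]
Initial: VV[1]=[0, 0, 0]
Initial: VV[2]=[0, 0, 0]
Event 1: LOCAL 0: VV[0][0]++ -> VV[0]=[1, 0, 0]
Event 2: LOCAL 2: VV[2][2]++ -> VV[2]=[0, 0, 1]
Event 3: LOCAL 2: VV[2][2]++ -> VV[2]=[0, 0, 2]
Event 4: LOCAL 1: VV[1][1]++ -> VV[1]=[0, 1, 0]
Event 5: SEND 2->1: VV[2][2]++ -> VV[2]=[0, 0, 3], msg_vec=[0, 0, 3]; VV[1]=max(VV[1],msg_vec) then VV[1][1]++ -> VV[1]=[0, 2, 3]
Final vectors: VV[0]=[1, 0, 0]; VV[1]=[0, 2, 3]; VV[2]=[0, 0, 3]

Answer: 1 0 0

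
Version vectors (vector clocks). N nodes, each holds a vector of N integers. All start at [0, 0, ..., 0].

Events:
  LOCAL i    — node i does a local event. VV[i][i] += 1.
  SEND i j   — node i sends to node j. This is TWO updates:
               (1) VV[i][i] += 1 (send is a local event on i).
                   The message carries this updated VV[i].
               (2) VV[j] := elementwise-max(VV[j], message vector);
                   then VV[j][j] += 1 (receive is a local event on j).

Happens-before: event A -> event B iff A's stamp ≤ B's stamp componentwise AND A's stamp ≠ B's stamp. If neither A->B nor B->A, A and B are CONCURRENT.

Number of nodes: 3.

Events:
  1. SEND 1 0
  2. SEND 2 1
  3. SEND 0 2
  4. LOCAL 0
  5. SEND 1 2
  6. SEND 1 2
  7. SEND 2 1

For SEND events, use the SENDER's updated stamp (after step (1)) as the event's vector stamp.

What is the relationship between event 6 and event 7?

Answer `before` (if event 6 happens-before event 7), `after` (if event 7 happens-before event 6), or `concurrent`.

Initial: VV[0]=[0, 0, 0]
Initial: VV[1]=[0, 0, 0]
Initial: VV[2]=[0, 0, 0]
Event 1: SEND 1->0: VV[1][1]++ -> VV[1]=[0, 1, 0], msg_vec=[0, 1, 0]; VV[0]=max(VV[0],msg_vec) then VV[0][0]++ -> VV[0]=[1, 1, 0]
Event 2: SEND 2->1: VV[2][2]++ -> VV[2]=[0, 0, 1], msg_vec=[0, 0, 1]; VV[1]=max(VV[1],msg_vec) then VV[1][1]++ -> VV[1]=[0, 2, 1]
Event 3: SEND 0->2: VV[0][0]++ -> VV[0]=[2, 1, 0], msg_vec=[2, 1, 0]; VV[2]=max(VV[2],msg_vec) then VV[2][2]++ -> VV[2]=[2, 1, 2]
Event 4: LOCAL 0: VV[0][0]++ -> VV[0]=[3, 1, 0]
Event 5: SEND 1->2: VV[1][1]++ -> VV[1]=[0, 3, 1], msg_vec=[0, 3, 1]; VV[2]=max(VV[2],msg_vec) then VV[2][2]++ -> VV[2]=[2, 3, 3]
Event 6: SEND 1->2: VV[1][1]++ -> VV[1]=[0, 4, 1], msg_vec=[0, 4, 1]; VV[2]=max(VV[2],msg_vec) then VV[2][2]++ -> VV[2]=[2, 4, 4]
Event 7: SEND 2->1: VV[2][2]++ -> VV[2]=[2, 4, 5], msg_vec=[2, 4, 5]; VV[1]=max(VV[1],msg_vec) then VV[1][1]++ -> VV[1]=[2, 5, 5]
Event 6 stamp: [0, 4, 1]
Event 7 stamp: [2, 4, 5]
[0, 4, 1] <= [2, 4, 5]? True
[2, 4, 5] <= [0, 4, 1]? False
Relation: before

Answer: before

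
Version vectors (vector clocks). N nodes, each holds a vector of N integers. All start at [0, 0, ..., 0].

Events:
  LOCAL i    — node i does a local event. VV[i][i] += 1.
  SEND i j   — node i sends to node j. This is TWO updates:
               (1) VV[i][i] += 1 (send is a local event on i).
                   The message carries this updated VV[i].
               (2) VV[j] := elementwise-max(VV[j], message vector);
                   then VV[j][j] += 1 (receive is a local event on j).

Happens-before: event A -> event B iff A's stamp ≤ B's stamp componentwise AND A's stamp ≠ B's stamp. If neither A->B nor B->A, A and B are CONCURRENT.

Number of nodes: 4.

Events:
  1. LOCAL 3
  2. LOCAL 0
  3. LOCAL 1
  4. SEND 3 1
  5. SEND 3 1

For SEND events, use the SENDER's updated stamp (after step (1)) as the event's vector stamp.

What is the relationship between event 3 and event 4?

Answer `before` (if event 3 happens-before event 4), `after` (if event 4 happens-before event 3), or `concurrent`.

Answer: concurrent

Derivation:
Initial: VV[0]=[0, 0, 0, 0]
Initial: VV[1]=[0, 0, 0, 0]
Initial: VV[2]=[0, 0, 0, 0]
Initial: VV[3]=[0, 0, 0, 0]
Event 1: LOCAL 3: VV[3][3]++ -> VV[3]=[0, 0, 0, 1]
Event 2: LOCAL 0: VV[0][0]++ -> VV[0]=[1, 0, 0, 0]
Event 3: LOCAL 1: VV[1][1]++ -> VV[1]=[0, 1, 0, 0]
Event 4: SEND 3->1: VV[3][3]++ -> VV[3]=[0, 0, 0, 2], msg_vec=[0, 0, 0, 2]; VV[1]=max(VV[1],msg_vec) then VV[1][1]++ -> VV[1]=[0, 2, 0, 2]
Event 5: SEND 3->1: VV[3][3]++ -> VV[3]=[0, 0, 0, 3], msg_vec=[0, 0, 0, 3]; VV[1]=max(VV[1],msg_vec) then VV[1][1]++ -> VV[1]=[0, 3, 0, 3]
Event 3 stamp: [0, 1, 0, 0]
Event 4 stamp: [0, 0, 0, 2]
[0, 1, 0, 0] <= [0, 0, 0, 2]? False
[0, 0, 0, 2] <= [0, 1, 0, 0]? False
Relation: concurrent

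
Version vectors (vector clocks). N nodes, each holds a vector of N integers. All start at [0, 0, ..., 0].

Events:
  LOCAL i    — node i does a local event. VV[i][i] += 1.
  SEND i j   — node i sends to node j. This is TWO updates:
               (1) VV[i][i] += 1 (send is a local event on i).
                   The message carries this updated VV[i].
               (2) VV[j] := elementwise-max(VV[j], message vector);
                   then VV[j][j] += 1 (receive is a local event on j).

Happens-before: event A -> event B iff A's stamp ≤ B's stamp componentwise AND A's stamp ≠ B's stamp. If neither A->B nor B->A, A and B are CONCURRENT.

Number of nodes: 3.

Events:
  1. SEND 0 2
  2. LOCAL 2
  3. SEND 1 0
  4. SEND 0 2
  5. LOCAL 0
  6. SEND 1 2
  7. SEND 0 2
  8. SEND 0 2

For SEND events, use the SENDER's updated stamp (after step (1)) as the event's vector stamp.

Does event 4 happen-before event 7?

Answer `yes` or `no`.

Answer: yes

Derivation:
Initial: VV[0]=[0, 0, 0]
Initial: VV[1]=[0, 0, 0]
Initial: VV[2]=[0, 0, 0]
Event 1: SEND 0->2: VV[0][0]++ -> VV[0]=[1, 0, 0], msg_vec=[1, 0, 0]; VV[2]=max(VV[2],msg_vec) then VV[2][2]++ -> VV[2]=[1, 0, 1]
Event 2: LOCAL 2: VV[2][2]++ -> VV[2]=[1, 0, 2]
Event 3: SEND 1->0: VV[1][1]++ -> VV[1]=[0, 1, 0], msg_vec=[0, 1, 0]; VV[0]=max(VV[0],msg_vec) then VV[0][0]++ -> VV[0]=[2, 1, 0]
Event 4: SEND 0->2: VV[0][0]++ -> VV[0]=[3, 1, 0], msg_vec=[3, 1, 0]; VV[2]=max(VV[2],msg_vec) then VV[2][2]++ -> VV[2]=[3, 1, 3]
Event 5: LOCAL 0: VV[0][0]++ -> VV[0]=[4, 1, 0]
Event 6: SEND 1->2: VV[1][1]++ -> VV[1]=[0, 2, 0], msg_vec=[0, 2, 0]; VV[2]=max(VV[2],msg_vec) then VV[2][2]++ -> VV[2]=[3, 2, 4]
Event 7: SEND 0->2: VV[0][0]++ -> VV[0]=[5, 1, 0], msg_vec=[5, 1, 0]; VV[2]=max(VV[2],msg_vec) then VV[2][2]++ -> VV[2]=[5, 2, 5]
Event 8: SEND 0->2: VV[0][0]++ -> VV[0]=[6, 1, 0], msg_vec=[6, 1, 0]; VV[2]=max(VV[2],msg_vec) then VV[2][2]++ -> VV[2]=[6, 2, 6]
Event 4 stamp: [3, 1, 0]
Event 7 stamp: [5, 1, 0]
[3, 1, 0] <= [5, 1, 0]? True. Equal? False. Happens-before: True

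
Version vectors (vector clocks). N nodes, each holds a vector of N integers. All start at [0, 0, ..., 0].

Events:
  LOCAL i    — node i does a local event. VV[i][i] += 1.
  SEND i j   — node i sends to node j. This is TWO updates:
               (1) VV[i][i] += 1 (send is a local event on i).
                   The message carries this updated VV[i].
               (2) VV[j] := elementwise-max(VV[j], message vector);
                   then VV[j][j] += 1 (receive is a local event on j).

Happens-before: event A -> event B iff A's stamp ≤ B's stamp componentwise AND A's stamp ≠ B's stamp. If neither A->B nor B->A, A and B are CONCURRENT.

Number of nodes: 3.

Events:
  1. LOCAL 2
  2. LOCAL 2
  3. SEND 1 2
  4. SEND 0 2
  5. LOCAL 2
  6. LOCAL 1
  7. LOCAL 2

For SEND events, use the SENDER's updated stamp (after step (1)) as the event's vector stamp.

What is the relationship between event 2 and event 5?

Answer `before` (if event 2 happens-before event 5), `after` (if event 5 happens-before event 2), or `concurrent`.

Initial: VV[0]=[0, 0, 0]
Initial: VV[1]=[0, 0, 0]
Initial: VV[2]=[0, 0, 0]
Event 1: LOCAL 2: VV[2][2]++ -> VV[2]=[0, 0, 1]
Event 2: LOCAL 2: VV[2][2]++ -> VV[2]=[0, 0, 2]
Event 3: SEND 1->2: VV[1][1]++ -> VV[1]=[0, 1, 0], msg_vec=[0, 1, 0]; VV[2]=max(VV[2],msg_vec) then VV[2][2]++ -> VV[2]=[0, 1, 3]
Event 4: SEND 0->2: VV[0][0]++ -> VV[0]=[1, 0, 0], msg_vec=[1, 0, 0]; VV[2]=max(VV[2],msg_vec) then VV[2][2]++ -> VV[2]=[1, 1, 4]
Event 5: LOCAL 2: VV[2][2]++ -> VV[2]=[1, 1, 5]
Event 6: LOCAL 1: VV[1][1]++ -> VV[1]=[0, 2, 0]
Event 7: LOCAL 2: VV[2][2]++ -> VV[2]=[1, 1, 6]
Event 2 stamp: [0, 0, 2]
Event 5 stamp: [1, 1, 5]
[0, 0, 2] <= [1, 1, 5]? True
[1, 1, 5] <= [0, 0, 2]? False
Relation: before

Answer: before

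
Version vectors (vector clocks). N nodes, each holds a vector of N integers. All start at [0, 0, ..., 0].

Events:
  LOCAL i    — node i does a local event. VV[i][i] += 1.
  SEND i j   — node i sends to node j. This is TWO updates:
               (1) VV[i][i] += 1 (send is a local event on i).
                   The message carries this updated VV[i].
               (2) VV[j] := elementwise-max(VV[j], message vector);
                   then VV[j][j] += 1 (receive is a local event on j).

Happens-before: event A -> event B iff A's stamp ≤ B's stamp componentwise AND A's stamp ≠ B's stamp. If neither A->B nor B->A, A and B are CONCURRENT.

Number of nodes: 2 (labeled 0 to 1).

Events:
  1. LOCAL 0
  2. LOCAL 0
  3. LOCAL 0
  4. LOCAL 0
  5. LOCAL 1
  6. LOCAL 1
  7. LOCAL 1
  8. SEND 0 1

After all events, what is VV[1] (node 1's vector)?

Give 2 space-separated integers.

Answer: 5 4

Derivation:
Initial: VV[0]=[0, 0]
Initial: VV[1]=[0, 0]
Event 1: LOCAL 0: VV[0][0]++ -> VV[0]=[1, 0]
Event 2: LOCAL 0: VV[0][0]++ -> VV[0]=[2, 0]
Event 3: LOCAL 0: VV[0][0]++ -> VV[0]=[3, 0]
Event 4: LOCAL 0: VV[0][0]++ -> VV[0]=[4, 0]
Event 5: LOCAL 1: VV[1][1]++ -> VV[1]=[0, 1]
Event 6: LOCAL 1: VV[1][1]++ -> VV[1]=[0, 2]
Event 7: LOCAL 1: VV[1][1]++ -> VV[1]=[0, 3]
Event 8: SEND 0->1: VV[0][0]++ -> VV[0]=[5, 0], msg_vec=[5, 0]; VV[1]=max(VV[1],msg_vec) then VV[1][1]++ -> VV[1]=[5, 4]
Final vectors: VV[0]=[5, 0]; VV[1]=[5, 4]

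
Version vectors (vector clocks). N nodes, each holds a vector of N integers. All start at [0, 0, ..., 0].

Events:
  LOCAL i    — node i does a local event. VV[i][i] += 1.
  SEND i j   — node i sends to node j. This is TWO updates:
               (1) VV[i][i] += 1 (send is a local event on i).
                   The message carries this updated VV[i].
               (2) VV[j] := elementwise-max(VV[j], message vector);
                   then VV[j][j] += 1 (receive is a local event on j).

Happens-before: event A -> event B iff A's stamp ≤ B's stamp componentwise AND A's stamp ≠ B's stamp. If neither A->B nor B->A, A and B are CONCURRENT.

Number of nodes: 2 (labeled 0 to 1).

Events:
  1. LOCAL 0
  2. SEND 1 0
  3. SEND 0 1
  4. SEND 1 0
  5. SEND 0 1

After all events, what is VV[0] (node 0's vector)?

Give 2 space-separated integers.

Initial: VV[0]=[0, 0]
Initial: VV[1]=[0, 0]
Event 1: LOCAL 0: VV[0][0]++ -> VV[0]=[1, 0]
Event 2: SEND 1->0: VV[1][1]++ -> VV[1]=[0, 1], msg_vec=[0, 1]; VV[0]=max(VV[0],msg_vec) then VV[0][0]++ -> VV[0]=[2, 1]
Event 3: SEND 0->1: VV[0][0]++ -> VV[0]=[3, 1], msg_vec=[3, 1]; VV[1]=max(VV[1],msg_vec) then VV[1][1]++ -> VV[1]=[3, 2]
Event 4: SEND 1->0: VV[1][1]++ -> VV[1]=[3, 3], msg_vec=[3, 3]; VV[0]=max(VV[0],msg_vec) then VV[0][0]++ -> VV[0]=[4, 3]
Event 5: SEND 0->1: VV[0][0]++ -> VV[0]=[5, 3], msg_vec=[5, 3]; VV[1]=max(VV[1],msg_vec) then VV[1][1]++ -> VV[1]=[5, 4]
Final vectors: VV[0]=[5, 3]; VV[1]=[5, 4]

Answer: 5 3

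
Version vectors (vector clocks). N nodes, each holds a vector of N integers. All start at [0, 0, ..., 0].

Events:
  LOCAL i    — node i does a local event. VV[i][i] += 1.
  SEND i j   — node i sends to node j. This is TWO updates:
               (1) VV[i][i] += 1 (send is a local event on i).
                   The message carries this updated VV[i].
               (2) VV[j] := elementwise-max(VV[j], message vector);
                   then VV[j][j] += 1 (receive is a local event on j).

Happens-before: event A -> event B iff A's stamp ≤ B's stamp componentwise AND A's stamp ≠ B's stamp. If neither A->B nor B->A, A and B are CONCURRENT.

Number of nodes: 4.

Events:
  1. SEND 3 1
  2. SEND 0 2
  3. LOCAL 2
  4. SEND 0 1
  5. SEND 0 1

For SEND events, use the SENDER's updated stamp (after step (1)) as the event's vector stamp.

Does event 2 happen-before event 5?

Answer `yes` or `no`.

Answer: yes

Derivation:
Initial: VV[0]=[0, 0, 0, 0]
Initial: VV[1]=[0, 0, 0, 0]
Initial: VV[2]=[0, 0, 0, 0]
Initial: VV[3]=[0, 0, 0, 0]
Event 1: SEND 3->1: VV[3][3]++ -> VV[3]=[0, 0, 0, 1], msg_vec=[0, 0, 0, 1]; VV[1]=max(VV[1],msg_vec) then VV[1][1]++ -> VV[1]=[0, 1, 0, 1]
Event 2: SEND 0->2: VV[0][0]++ -> VV[0]=[1, 0, 0, 0], msg_vec=[1, 0, 0, 0]; VV[2]=max(VV[2],msg_vec) then VV[2][2]++ -> VV[2]=[1, 0, 1, 0]
Event 3: LOCAL 2: VV[2][2]++ -> VV[2]=[1, 0, 2, 0]
Event 4: SEND 0->1: VV[0][0]++ -> VV[0]=[2, 0, 0, 0], msg_vec=[2, 0, 0, 0]; VV[1]=max(VV[1],msg_vec) then VV[1][1]++ -> VV[1]=[2, 2, 0, 1]
Event 5: SEND 0->1: VV[0][0]++ -> VV[0]=[3, 0, 0, 0], msg_vec=[3, 0, 0, 0]; VV[1]=max(VV[1],msg_vec) then VV[1][1]++ -> VV[1]=[3, 3, 0, 1]
Event 2 stamp: [1, 0, 0, 0]
Event 5 stamp: [3, 0, 0, 0]
[1, 0, 0, 0] <= [3, 0, 0, 0]? True. Equal? False. Happens-before: True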